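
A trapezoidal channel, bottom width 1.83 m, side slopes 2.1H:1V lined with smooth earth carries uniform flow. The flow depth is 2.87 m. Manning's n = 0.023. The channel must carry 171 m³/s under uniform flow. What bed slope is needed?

S = 0.0179

With bottom width b = 1.83 m and side slope z = 2.1: A = (b + zy)y = (1.83 + 2.1×2.87)×2.87 = 22.55 m²; P = b + 2y√(1+z²) = 1.83 + 2×2.87×2.326 = 15.18 m.
Hydraulic radius R = A/P = 22.55/15.18 = 1.485 m.
From Manning's equation, S = [nQ / (1 A R^(2/3))]² = [0.023 × 171 / (1 × 22.55 × 1.485^(2/3))]² = 0.0179.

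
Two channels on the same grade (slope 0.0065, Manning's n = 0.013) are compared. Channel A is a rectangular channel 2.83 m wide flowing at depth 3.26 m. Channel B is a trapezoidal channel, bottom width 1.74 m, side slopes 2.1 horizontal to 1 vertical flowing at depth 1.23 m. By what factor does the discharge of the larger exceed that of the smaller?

Channel A: Flow area A = b·y = 2.83 × 3.26 = 9.226 m². Wetted perimeter P = b + 2y = 2.83 + 2×3.26 = 9.35 m. Hydraulic radius R = A/P = 9.226/9.35 = 0.9867 m. Q_A = (1/0.013)·9.226·0.9867^(2/3)·√0.0065 = 56.71 m³/s.
Channel B: With bottom width b = 1.74 m and side slope z = 2.1: A = (b + zy)y = (1.74 + 2.1×1.23)×1.23 = 5.317 m²; P = b + 2y√(1+z²) = 1.74 + 2×1.23×2.326 = 7.462 m. Hydraulic radius R = A/P = 5.317/7.462 = 0.7126 m. Q_B = (1/0.013)·5.317·0.7126^(2/3)·√0.0065 = 26.31 m³/s.
The larger discharge is 56.71 m³/s and the smaller is 26.31 m³/s; the ratio is 2.16.

2.16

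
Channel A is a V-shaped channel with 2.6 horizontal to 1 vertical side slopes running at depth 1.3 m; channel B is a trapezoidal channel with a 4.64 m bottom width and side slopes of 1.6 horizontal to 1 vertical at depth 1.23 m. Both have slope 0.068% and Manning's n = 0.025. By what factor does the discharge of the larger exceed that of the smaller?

2.36

Channel A: For a triangular section with side slope z = 2.6: A = zy² = 2.6×1.3² = 4.394 m²; P = 2y√(1+z²) = 2×1.3×2.786 = 7.243 m. Hydraulic radius R = A/P = 4.394/7.243 = 0.6067 m. Q_A = (1/0.025)·4.394·0.6067^(2/3)·√0.00068 = 3.285 m³/s.
Channel B: With bottom width b = 4.64 m and side slope z = 1.6: A = (b + zy)y = (4.64 + 1.6×1.23)×1.23 = 8.128 m²; P = b + 2y√(1+z²) = 4.64 + 2×1.23×1.887 = 9.282 m. Hydraulic radius R = A/P = 8.128/9.282 = 0.8757 m. Q_B = (1/0.025)·8.128·0.8757^(2/3)·√0.00068 = 7.76 m³/s.
The larger discharge is 7.76 m³/s and the smaller is 3.285 m³/s; the ratio is 2.36.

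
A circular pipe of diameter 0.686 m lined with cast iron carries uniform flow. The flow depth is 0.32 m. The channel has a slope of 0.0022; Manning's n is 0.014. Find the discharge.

For a circular section of diameter D = 0.686 m at depth y = 0.32 m, the central angle is θ = 2 arccos(1 − 2y/D) = 3.007 rad. Then A = (D²/8)(θ − sin θ) = 0.169 m² and P = Dθ/2 = 1.032 m.
Hydraulic radius R = A/P = 0.169/1.032 = 0.1639 m.
Manning's equation: Q = (1/n) A R^(2/3) S^(1/2) = (1/0.014) × 0.169 × 0.1639^(2/3) × 0.0022^(1/2) = 0.17 m³/s.

Q = 0.17 m³/s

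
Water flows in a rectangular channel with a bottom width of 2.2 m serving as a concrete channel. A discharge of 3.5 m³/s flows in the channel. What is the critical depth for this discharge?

For a rectangular channel, critical depth y_c = (q²/g)^(1/3) where q = Q/b = 3.5/2.2 = 1.591 m²/s.
So y_c = (1.591²/9.81)^(1/3) = 0.637 m.

y_c = 0.637 m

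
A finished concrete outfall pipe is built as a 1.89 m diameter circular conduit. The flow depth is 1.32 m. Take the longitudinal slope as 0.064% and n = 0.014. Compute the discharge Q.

Q = 2.57 m³/s

For a circular section of diameter D = 1.89 m at depth y = 1.32 m, the central angle is θ = 2 arccos(1 − 2y/D) = 3.958 rad. Then A = (D²/8)(θ − sin θ) = 2.092 m² and P = Dθ/2 = 3.74 m.
Hydraulic radius R = A/P = 2.092/3.74 = 0.5595 m.
Manning's equation: Q = (1/n) A R^(2/3) S^(1/2) = (1/0.014) × 2.092 × 0.5595^(2/3) × 0.00064^(1/2) = 2.57 m³/s.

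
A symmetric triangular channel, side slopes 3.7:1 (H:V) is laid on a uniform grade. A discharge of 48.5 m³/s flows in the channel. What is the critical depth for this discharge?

At critical depth, Q² T / (g A³) = 1, i.e. A³/T = Q²/g = 48.5²/9.81 = 239.8.
Trying y = 2.23 m: A³/T = 377.5 — too large.
Trying y = 1.78 m: A³/T = 122.3 — too small.
Trying y = 2.04 m: A³/T = 241.8 — matches.

y_c = 2.04 m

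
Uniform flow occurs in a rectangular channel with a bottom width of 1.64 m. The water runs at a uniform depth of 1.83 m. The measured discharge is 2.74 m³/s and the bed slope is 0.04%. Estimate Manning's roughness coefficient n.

n = 0.015

Flow area A = b·y = 1.64 × 1.83 = 3.001 m². Wetted perimeter P = b + 2y = 1.64 + 2×1.83 = 5.3 m.
Hydraulic radius R = A/P = 3.001/5.3 = 0.5663 m.
Rearranging Manning's equation: n = (1/Q) A R^(2/3) S^(1/2) = (1/2.74) × 3.001 × 0.5663^(2/3) × √0.0004 = 0.015.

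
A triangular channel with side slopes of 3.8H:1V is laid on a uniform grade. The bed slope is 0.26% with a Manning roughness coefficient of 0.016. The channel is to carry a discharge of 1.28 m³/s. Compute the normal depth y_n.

Manning's equation rearranged: A R^(2/3) = nQ / (1·√S) = 0.016 × 1.28 / (√0.0026) = 0.4016.
Trying y = 0.633 m: A R^(2/3) = 0.6915 — high.
Trying y = 0.352 m: A R^(2/3) = 0.1446 — low.
Trying y = 0.516 m: A R^(2/3) = 0.401 — ≈ 0.4016.

y_n = 0.516 m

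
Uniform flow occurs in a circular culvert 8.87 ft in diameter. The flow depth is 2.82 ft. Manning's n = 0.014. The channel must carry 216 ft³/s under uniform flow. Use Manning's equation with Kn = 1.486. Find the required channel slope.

For a circular section of diameter D = 8.87 ft at depth y = 2.82 ft, the central angle is θ = 2 arccos(1 − 2y/D) = 2.396 rad. Then A = (D²/8)(θ − sin θ) = 16.89 ft² and P = Dθ/2 = 10.63 ft.
Hydraulic radius R = A/P = 16.89/10.63 = 1.59 ft.
From Manning's equation, S = [nQ / (1.486 A R^(2/3))]² = [0.014 × 216 / (1.486 × 16.89 × 1.59^(2/3))]² = 0.00782.

S = 0.00782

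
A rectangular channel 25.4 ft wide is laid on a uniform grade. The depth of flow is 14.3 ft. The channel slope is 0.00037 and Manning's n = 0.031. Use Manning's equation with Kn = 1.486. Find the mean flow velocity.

Flow area A = b·y = 25.4 × 14.3 = 363.2 ft². Wetted perimeter P = b + 2y = 25.4 + 2×14.3 = 54 ft.
Hydraulic radius R = A/P = 363.2/54 = 6.726 ft.
From Manning's equation, V = (1.486/n) R^(2/3) S^(1/2) = (1.486/0.031) × 6.726^(2/3) × 0.00037^(1/2) = 3.29 ft/s.

V = 3.29 ft/s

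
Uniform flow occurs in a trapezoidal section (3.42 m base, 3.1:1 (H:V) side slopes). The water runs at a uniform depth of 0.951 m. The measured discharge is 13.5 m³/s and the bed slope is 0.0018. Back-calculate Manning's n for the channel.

With bottom width b = 3.42 m and side slope z = 3.1: A = (b + zy)y = (3.42 + 3.1×0.951)×0.951 = 6.056 m²; P = b + 2y√(1+z²) = 3.42 + 2×0.951×3.257 = 9.615 m.
Hydraulic radius R = A/P = 6.056/9.615 = 0.6298 m.
Rearranging Manning's equation: n = (1/Q) A R^(2/3) S^(1/2) = (1/13.5) × 6.056 × 0.6298^(2/3) × √0.0018 = 0.014.

n = 0.014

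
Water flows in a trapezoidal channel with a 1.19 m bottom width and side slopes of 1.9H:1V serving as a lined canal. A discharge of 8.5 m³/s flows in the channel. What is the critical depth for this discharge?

At critical depth, Q² T / (g A³) = 1, i.e. A³/T = Q²/g = 8.5²/9.81 = 7.365.
At y = 1.16 m: A³/T = 10.9 — too large.
At y = 1.06 m: A³/T = 7.507 — close enough.

y_c = 1.06 m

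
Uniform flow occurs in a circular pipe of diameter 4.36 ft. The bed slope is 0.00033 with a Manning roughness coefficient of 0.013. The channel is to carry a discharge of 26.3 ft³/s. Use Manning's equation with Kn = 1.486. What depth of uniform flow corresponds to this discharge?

y_n = 2.95 ft

Manning's equation rearranged: A R^(2/3) = nQ / (1.486·√S) = 0.013 × 26.3 / (1.486 × √0.00033) = 12.67.
Trying y = 3.37 ft: A R^(2/3) = 14.92 — over.
Trying y = 2.95 ft: A R^(2/3) = 12.65 — ≈ 12.67.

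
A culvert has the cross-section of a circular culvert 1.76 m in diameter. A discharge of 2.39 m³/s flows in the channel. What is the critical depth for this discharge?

At critical depth, Q² T / (g A³) = 1, i.e. A³/T = Q²/g = 2.39²/9.81 = 0.5823.
Trying y = 0.654 m: A³/T = 0.3278 — short.
Trying y = 0.842 m: A³/T = 0.864 — over.
Trying y = 0.76 m: A³/T = 0.5837 — ≈ 0.5823.

y_c = 0.76 m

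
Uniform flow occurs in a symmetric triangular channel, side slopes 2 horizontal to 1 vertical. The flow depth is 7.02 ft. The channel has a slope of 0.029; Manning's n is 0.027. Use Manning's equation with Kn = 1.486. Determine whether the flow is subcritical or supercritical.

supercritical

For a triangular section with side slope z = 2: A = zy² = 2×7.02² = 98.56 ft²; P = 2y√(1+z²) = 2×7.02×2.236 = 31.39 ft.
Hydraulic radius R = A/P = 98.56/31.39 = 3.139 ft.
V = (1.486/n) R^(2/3) √S = (1.486/0.027) × 3.139^(2/3) × √0.029 = 20.1 ft/s. Hydraulic depth D_h = A/T = 98.56/28.08 = 3.51 ft.
Froude number Fr = V/√(g·D_h) = 20.1/√(32.2×3.51) = 1.89, which is greater than 1, so the flow is supercritical.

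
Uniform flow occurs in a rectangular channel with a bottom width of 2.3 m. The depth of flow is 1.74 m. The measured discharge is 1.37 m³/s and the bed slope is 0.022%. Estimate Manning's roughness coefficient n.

Flow area A = b·y = 2.3 × 1.74 = 4.002 m². Wetted perimeter P = b + 2y = 2.3 + 2×1.74 = 5.78 m.
Hydraulic radius R = A/P = 4.002/5.78 = 0.6924 m.
Rearranging Manning's equation: n = (1/Q) A R^(2/3) S^(1/2) = (1/1.37) × 4.002 × 0.6924^(2/3) × √0.00022 = 0.0339.

n = 0.0339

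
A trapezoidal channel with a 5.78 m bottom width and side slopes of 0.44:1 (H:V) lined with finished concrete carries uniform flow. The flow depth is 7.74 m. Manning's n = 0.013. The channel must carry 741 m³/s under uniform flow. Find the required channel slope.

With bottom width b = 5.78 m and side slope z = 0.44: A = (b + zy)y = (5.78 + 0.44×7.74)×7.74 = 71.1 m²; P = b + 2y√(1+z²) = 5.78 + 2×7.74×1.093 = 22.69 m.
Hydraulic radius R = A/P = 71.1/22.69 = 3.133 m.
From Manning's equation, S = [nQ / (1 A R^(2/3))]² = [0.013 × 741 / (1 × 71.1 × 3.133^(2/3))]² = 0.004.

S = 0.004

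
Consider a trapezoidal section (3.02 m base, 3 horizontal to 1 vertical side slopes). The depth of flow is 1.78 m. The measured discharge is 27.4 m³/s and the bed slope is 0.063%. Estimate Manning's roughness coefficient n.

With bottom width b = 3.02 m and side slope z = 3: A = (b + zy)y = (3.02 + 3×1.78)×1.78 = 14.88 m²; P = b + 2y√(1+z²) = 3.02 + 2×1.78×3.162 = 14.28 m.
Hydraulic radius R = A/P = 14.88/14.28 = 1.042 m.
Rearranging Manning's equation: n = (1/Q) A R^(2/3) S^(1/2) = (1/27.4) × 14.88 × 1.042^(2/3) × √0.00063 = 0.014.

n = 0.014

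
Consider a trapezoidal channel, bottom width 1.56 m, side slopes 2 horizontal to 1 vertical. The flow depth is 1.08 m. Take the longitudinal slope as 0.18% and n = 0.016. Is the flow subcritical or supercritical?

With bottom width b = 1.56 m and side slope z = 2: A = (b + zy)y = (1.56 + 2×1.08)×1.08 = 4.018 m²; P = b + 2y√(1+z²) = 1.56 + 2×1.08×2.236 = 6.39 m.
Hydraulic radius R = A/P = 4.018/6.39 = 0.6287 m.
V = (1/n) R^(2/3) √S = (1/0.016) × 0.6287^(2/3) × √0.0018 = 1.946 m/s. Hydraulic depth D_h = A/T = 4.018/5.88 = 0.6833 m.
Froude number Fr = V/√(g·D_h) = 1.946/√(9.81×0.6833) = 0.752, which is less than 1, so the flow is subcritical.

subcritical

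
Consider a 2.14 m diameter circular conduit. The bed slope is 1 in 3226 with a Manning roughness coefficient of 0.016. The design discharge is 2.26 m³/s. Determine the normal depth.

y_n = 1.54 m

Manning's equation rearranged: A R^(2/3) = nQ / (1·√S) = 0.016 × 2.26 / (√0.00031) = 2.054.
Trying y = 1.67 m: A R^(2/3) = 2.259 — high.
Trying y = 1.38 m: A R^(2/3) = 1.773 — low.
Trying y = 1.54 m: A R^(2/3) = 2.056 — close enough.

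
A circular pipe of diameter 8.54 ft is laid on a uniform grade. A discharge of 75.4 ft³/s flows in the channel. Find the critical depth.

At critical depth, Q² T / (g A³) = 1, i.e. A³/T = Q²/g = 75.4²/32.2 = 176.6.
At y = 2.28 ft: A³/T = 245.2 — too large.
At y = 1.86 ft: A³/T = 110.8 — too small.
At y = 2.1 ft: A³/T = 178 — close enough.

y_c = 2.1 ft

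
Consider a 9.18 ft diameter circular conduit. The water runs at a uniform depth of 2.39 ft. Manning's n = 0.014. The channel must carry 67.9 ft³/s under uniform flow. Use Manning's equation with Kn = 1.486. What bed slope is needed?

S = 0.0014

For a circular section of diameter D = 9.18 ft at depth y = 2.39 ft, the central angle is θ = 2 arccos(1 − 2y/D) = 2.142 rad. Then A = (D²/8)(θ − sin θ) = 13.7 ft² and P = Dθ/2 = 9.831 ft.
Hydraulic radius R = A/P = 13.7/9.831 = 1.394 ft.
From Manning's equation, S = [nQ / (1.486 A R^(2/3))]² = [0.014 × 67.9 / (1.486 × 13.7 × 1.394^(2/3))]² = 0.0014.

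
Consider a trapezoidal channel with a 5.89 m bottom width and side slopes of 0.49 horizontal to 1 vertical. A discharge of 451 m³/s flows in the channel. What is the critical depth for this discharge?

y_c = 6.9 m

At critical depth, Q² T / (g A³) = 1, i.e. A³/T = Q²/g = 451²/9.81 = 20730.
At y = 8.08 m: A³/T = 36500 — high.
At y = 5.42 m: A³/T = 8871 — low.
At y = 6.9 m: A³/T = 20690 — close enough.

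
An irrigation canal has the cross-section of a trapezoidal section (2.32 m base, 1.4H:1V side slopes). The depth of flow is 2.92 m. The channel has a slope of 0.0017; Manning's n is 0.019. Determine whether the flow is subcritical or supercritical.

With bottom width b = 2.32 m and side slope z = 1.4: A = (b + zy)y = (2.32 + 1.4×2.92)×2.92 = 18.71 m²; P = b + 2y√(1+z²) = 2.32 + 2×2.92×1.72 = 12.37 m.
Hydraulic radius R = A/P = 18.71/12.37 = 1.513 m.
V = (1/n) R^(2/3) √S = (1/0.019) × 1.513^(2/3) × √0.0017 = 2.86 m/s. Hydraulic depth D_h = A/T = 18.71/10.5 = 1.783 m.
Froude number Fr = V/√(g·D_h) = 2.86/√(9.81×1.783) = 0.684, which is less than 1, so the flow is subcritical.

subcritical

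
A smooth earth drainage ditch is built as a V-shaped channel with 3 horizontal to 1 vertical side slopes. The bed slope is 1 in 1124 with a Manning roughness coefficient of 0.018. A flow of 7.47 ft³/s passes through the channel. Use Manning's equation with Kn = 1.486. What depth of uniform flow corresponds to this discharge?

Manning's equation rearranged: A R^(2/3) = nQ / (1.486·√S) = 0.018 × 7.47 / (1.486 × √0.0008897) = 3.034.
Try y = 1.01 ft: A R^(2/3) = 1.874 — low.
Try y = 1.21 ft: A R^(2/3) = 3.033 — ≈ 3.034.

y_n = 1.21 ft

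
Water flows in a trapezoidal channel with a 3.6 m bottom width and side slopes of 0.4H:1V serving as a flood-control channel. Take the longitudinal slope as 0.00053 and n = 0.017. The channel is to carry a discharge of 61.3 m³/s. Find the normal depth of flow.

Manning's equation rearranged: A R^(2/3) = nQ / (1·√S) = 0.017 × 61.3 / (√0.00053) = 45.27.
At y = 5.53 m: A R^(2/3) = 52.24 — high.
At y = 3.89 m: A R^(2/3) = 28.28 — low.
At y = 5.1 m: A R^(2/3) = 45.23 — ≈ 45.27.

y_n = 5.1 m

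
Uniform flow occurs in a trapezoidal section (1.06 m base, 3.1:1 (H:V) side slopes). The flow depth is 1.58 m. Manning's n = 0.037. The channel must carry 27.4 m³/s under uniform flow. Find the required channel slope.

S = 0.0149

With bottom width b = 1.06 m and side slope z = 3.1: A = (b + zy)y = (1.06 + 3.1×1.58)×1.58 = 9.414 m²; P = b + 2y√(1+z²) = 1.06 + 2×1.58×3.257 = 11.35 m.
Hydraulic radius R = A/P = 9.414/11.35 = 0.8292 m.
From Manning's equation, S = [nQ / (1 A R^(2/3))]² = [0.037 × 27.4 / (1 × 9.414 × 0.8292^(2/3))]² = 0.0149.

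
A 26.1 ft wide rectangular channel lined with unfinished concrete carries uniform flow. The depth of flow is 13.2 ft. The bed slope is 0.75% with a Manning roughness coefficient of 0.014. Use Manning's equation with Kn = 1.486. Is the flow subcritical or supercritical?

supercritical

Flow area A = b·y = 26.1 × 13.2 = 344.5 ft². Wetted perimeter P = b + 2y = 26.1 + 2×13.2 = 52.5 ft.
Hydraulic radius R = A/P = 344.5/52.5 = 6.562 ft.
V = (1.486/n) R^(2/3) √S = (1.486/0.014) × 6.562^(2/3) × √0.0075 = 32.22 ft/s. Hydraulic depth D_h = A/T = 344.5/26.1 = 13.2 ft.
Froude number Fr = V/√(g·D_h) = 32.22/√(32.2×13.2) = 1.56, which is greater than 1, so the flow is supercritical.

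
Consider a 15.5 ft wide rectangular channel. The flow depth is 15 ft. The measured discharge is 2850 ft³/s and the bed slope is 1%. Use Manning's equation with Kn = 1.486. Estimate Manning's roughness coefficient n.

n = 0.036

Flow area A = b·y = 15.5 × 15 = 232.5 ft². Wetted perimeter P = b + 2y = 15.5 + 2×15 = 45.5 ft.
Hydraulic radius R = A/P = 232.5/45.5 = 5.11 ft.
Rearranging Manning's equation: n = (1.486/Q) A R^(2/3) S^(1/2) = (1.486/2850) × 232.5 × 5.11^(2/3) × √0.01 = 0.036.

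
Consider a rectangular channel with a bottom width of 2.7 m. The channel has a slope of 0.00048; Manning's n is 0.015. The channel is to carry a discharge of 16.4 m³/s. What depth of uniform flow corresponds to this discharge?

Manning's equation rearranged: A R^(2/3) = nQ / (1·√S) = 0.015 × 16.4 / (√0.00048) = 11.23.
Trying y = 5.2 m: A R^(2/3) = 14.7 — over.
Trying y = 3.53 m: A R^(2/3) = 9.381 — short.
Trying y = 4.11 m: A R^(2/3) = 11.22 — ≈ 11.23.

y_n = 4.11 m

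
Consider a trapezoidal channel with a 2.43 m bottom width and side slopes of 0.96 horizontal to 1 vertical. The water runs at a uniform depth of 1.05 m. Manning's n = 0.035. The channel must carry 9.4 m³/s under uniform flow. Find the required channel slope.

With bottom width b = 2.43 m and side slope z = 0.96: A = (b + zy)y = (2.43 + 0.96×1.05)×1.05 = 3.61 m²; P = b + 2y√(1+z²) = 2.43 + 2×1.05×1.386 = 5.341 m.
Hydraulic radius R = A/P = 3.61/5.341 = 0.6759 m.
From Manning's equation, S = [nQ / (1 A R^(2/3))]² = [0.035 × 9.4 / (1 × 3.61 × 0.6759^(2/3))]² = 0.014.

S = 0.014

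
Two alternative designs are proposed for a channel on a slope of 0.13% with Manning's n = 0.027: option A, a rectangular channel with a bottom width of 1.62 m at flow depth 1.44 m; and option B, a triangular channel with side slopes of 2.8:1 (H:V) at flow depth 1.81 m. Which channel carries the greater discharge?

Channel A: Flow area A = b·y = 1.62 × 1.44 = 2.333 m². Wetted perimeter P = b + 2y = 1.62 + 2×1.44 = 4.5 m. Hydraulic radius R = A/P = 2.333/4.5 = 0.5184 m. Q_A = (1/0.027)·2.333·0.5184^(2/3)·√0.0013 = 2.01 m³/s.
Channel B: For a triangular section with side slope z = 2.8: A = zy² = 2.8×1.81² = 9.173 m²; P = 2y√(1+z²) = 2×1.81×2.973 = 10.76 m. Hydraulic radius R = A/P = 9.173/10.76 = 0.8523 m. Q_B = (1/0.027)·9.173·0.8523^(2/3)·√0.0013 = 11.01 m³/s.
Q_A = 2.01 m³/s vs Q_B = 11.01 m³/s, so channel B carries more.

channel B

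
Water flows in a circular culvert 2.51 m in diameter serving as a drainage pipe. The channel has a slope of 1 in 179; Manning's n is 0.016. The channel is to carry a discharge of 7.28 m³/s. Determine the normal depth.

y_n = 1.15 m

Manning's equation rearranged: A R^(2/3) = nQ / (1·√S) = 0.016 × 7.28 / (√0.005587) = 1.558.
Trying y = 1.29 m: A R^(2/3) = 1.9 — high.
Trying y = 0.877 m: A R^(2/3) = 0.9505 — low.
Trying y = 1.15 m: A R^(2/3) = 1.559 — ≈ 1.558.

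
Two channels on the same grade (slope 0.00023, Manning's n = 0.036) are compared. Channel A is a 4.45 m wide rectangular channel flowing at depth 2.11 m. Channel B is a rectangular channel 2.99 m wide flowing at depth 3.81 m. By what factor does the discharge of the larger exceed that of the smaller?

1.21

Channel A: Flow area A = b·y = 4.45 × 2.11 = 9.389 m². Wetted perimeter P = b + 2y = 4.45 + 2×2.11 = 8.67 m. Hydraulic radius R = A/P = 9.389/8.67 = 1.083 m. Q_A = (1/0.036)·9.389·1.083^(2/3)·√0.00023 = 4.171 m³/s.
Channel B: Flow area A = b·y = 2.99 × 3.81 = 11.39 m². Wetted perimeter P = b + 2y = 2.99 + 2×3.81 = 10.61 m. Hydraulic radius R = A/P = 11.39/10.61 = 1.074 m. Q_B = (1/0.036)·11.39·1.074^(2/3)·√0.00023 = 5.032 m³/s.
The larger discharge is 5.032 m³/s and the smaller is 4.171 m³/s; the ratio is 1.21.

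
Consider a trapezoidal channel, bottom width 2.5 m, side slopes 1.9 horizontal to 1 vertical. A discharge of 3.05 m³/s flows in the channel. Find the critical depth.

y_c = 0.47 m

At critical depth, Q² T / (g A³) = 1, i.e. A³/T = Q²/g = 3.05²/9.81 = 0.9483.
Trying y = 0.541 m: A³/T = 1.526 — high.
Trying y = 0.407 m: A³/T = 0.5843 — low.
Trying y = 0.47 m: A³/T = 0.9462 — ≈ 0.9483.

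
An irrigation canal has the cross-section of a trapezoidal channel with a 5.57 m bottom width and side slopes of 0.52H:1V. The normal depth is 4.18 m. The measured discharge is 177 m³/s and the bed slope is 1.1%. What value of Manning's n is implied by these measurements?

With bottom width b = 5.57 m and side slope z = 0.52: A = (b + zy)y = (5.57 + 0.52×4.18)×4.18 = 32.37 m²; P = b + 2y√(1+z²) = 5.57 + 2×4.18×1.127 = 14.99 m.
Hydraulic radius R = A/P = 32.37/14.99 = 2.159 m.
Rearranging Manning's equation: n = (1/Q) A R^(2/3) S^(1/2) = (1/177) × 32.37 × 2.159^(2/3) × √0.011 = 0.032.

n = 0.032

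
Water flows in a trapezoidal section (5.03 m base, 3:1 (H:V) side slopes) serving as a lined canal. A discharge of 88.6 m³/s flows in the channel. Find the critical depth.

y_c = 2.12 m

At critical depth, Q² T / (g A³) = 1, i.e. A³/T = Q²/g = 88.6²/9.81 = 800.2.
Try y = 2.57 m: A³/T = 1716 — too large.
Try y = 1.54 m: A³/T = 230 — too small.
Try y = 2.12 m: A³/T = 793.2 — close enough.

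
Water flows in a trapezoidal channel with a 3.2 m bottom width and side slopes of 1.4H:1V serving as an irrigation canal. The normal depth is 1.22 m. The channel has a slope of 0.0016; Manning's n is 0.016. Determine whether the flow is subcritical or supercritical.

subcritical

With bottom width b = 3.2 m and side slope z = 1.4: A = (b + zy)y = (3.2 + 1.4×1.22)×1.22 = 5.988 m²; P = b + 2y√(1+z²) = 3.2 + 2×1.22×1.72 = 7.398 m.
Hydraulic radius R = A/P = 5.988/7.398 = 0.8094 m.
V = (1/n) R^(2/3) √S = (1/0.016) × 0.8094^(2/3) × √0.0016 = 2.171 m/s. Hydraulic depth D_h = A/T = 5.988/6.616 = 0.905 m.
Froude number Fr = V/√(g·D_h) = 2.171/√(9.81×0.905) = 0.729, which is less than 1, so the flow is subcritical.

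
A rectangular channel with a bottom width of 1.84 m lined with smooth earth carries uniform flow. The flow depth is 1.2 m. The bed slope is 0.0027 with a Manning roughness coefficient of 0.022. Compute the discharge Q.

Q = 3.38 m³/s

Flow area A = b·y = 1.84 × 1.2 = 2.208 m². Wetted perimeter P = b + 2y = 1.84 + 2×1.2 = 4.24 m.
Hydraulic radius R = A/P = 2.208/4.24 = 0.5208 m.
Manning's equation: Q = (1/n) A R^(2/3) S^(1/2) = (1/0.022) × 2.208 × 0.5208^(2/3) × 0.0027^(1/2) = 3.38 m³/s.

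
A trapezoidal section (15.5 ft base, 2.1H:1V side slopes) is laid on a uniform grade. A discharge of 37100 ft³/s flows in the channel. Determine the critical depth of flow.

y_c = 25.3 ft

At critical depth, Q² T / (g A³) = 1, i.e. A³/T = Q²/g = 37100²/32.2 = 42750000.
At y = 31.3 ft: A³/T = 111800000 — too large.
At y = 17.5 ft: A³/T = 8590000 — too small.
At y = 25.3 ft: A³/T = 42990000 — ≈ 42750000.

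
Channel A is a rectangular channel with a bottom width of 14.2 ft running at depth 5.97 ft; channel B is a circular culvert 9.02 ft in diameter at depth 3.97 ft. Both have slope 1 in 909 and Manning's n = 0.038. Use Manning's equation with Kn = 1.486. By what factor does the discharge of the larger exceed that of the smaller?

Channel A: Flow area A = b·y = 14.2 × 5.97 = 84.77 ft². Wetted perimeter P = b + 2y = 14.2 + 2×5.97 = 26.14 ft. Hydraulic radius R = A/P = 84.77/26.14 = 3.243 ft. Q_A = (1.486/0.038)·84.77·3.243^(2/3)·√0.0011 = 240.9 ft³/s.
Channel B: For a circular section of diameter D = 9.02 ft at depth y = 3.97 ft, the central angle is θ = 2 arccos(1 − 2y/D) = 2.902 rad. Then A = (D²/8)(θ − sin θ) = 27.09 ft² and P = Dθ/2 = 13.09 ft. Hydraulic radius R = A/P = 27.09/13.09 = 2.07 ft. Q_B = (1.486/0.038)·27.09·2.07^(2/3)·√0.0011 = 57.08 ft³/s.
The larger discharge is 240.9 ft³/s and the smaller is 57.08 ft³/s; the ratio is 4.22.

4.22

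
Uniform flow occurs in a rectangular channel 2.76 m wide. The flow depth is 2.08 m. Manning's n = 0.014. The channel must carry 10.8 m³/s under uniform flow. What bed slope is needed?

Flow area A = b·y = 2.76 × 2.08 = 5.741 m². Wetted perimeter P = b + 2y = 2.76 + 2×2.08 = 6.92 m.
Hydraulic radius R = A/P = 5.741/6.92 = 0.8296 m.
From Manning's equation, S = [nQ / (1 A R^(2/3))]² = [0.014 × 10.8 / (1 × 5.741 × 0.8296^(2/3))]² = 0.00089.

S = 0.00089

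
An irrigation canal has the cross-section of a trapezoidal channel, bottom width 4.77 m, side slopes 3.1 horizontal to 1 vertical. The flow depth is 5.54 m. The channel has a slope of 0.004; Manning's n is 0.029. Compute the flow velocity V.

V = 4.51 m/s

With bottom width b = 4.77 m and side slope z = 3.1: A = (b + zy)y = (4.77 + 3.1×5.54)×5.54 = 121.6 m²; P = b + 2y√(1+z²) = 4.77 + 2×5.54×3.257 = 40.86 m.
Hydraulic radius R = A/P = 121.6/40.86 = 2.975 m.
From Manning's equation, V = (1/n) R^(2/3) S^(1/2) = (1/0.029) × 2.975^(2/3) × 0.004^(1/2) = 4.51 m/s.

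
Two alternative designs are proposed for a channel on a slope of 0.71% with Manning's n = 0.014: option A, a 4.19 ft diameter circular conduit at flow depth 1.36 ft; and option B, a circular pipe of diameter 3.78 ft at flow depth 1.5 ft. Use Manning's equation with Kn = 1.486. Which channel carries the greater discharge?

channel B

Channel A: For a circular section of diameter D = 4.19 ft at depth y = 1.36 ft, the central angle is θ = 2 arccos(1 − 2y/D) = 2.425 rad. Then A = (D²/8)(θ − sin θ) = 3.879 ft² and P = Dθ/2 = 5.08 ft. Hydraulic radius R = A/P = 3.879/5.08 = 0.7636 ft. Q_A = (1.486/0.014)·3.879·0.7636^(2/3)·√0.0071 = 28.98 ft³/s.
Channel B: For a circular section of diameter D = 3.78 ft at depth y = 1.5 ft, the central angle is θ = 2 arccos(1 − 2y/D) = 2.726 rad. Then A = (D²/8)(θ − sin θ) = 4.147 ft² and P = Dθ/2 = 5.152 ft. Hydraulic radius R = A/P = 4.147/5.152 = 0.805 ft. Q_B = (1.486/0.014)·4.147·0.805^(2/3)·√0.0071 = 32.1 ft³/s.
Q_A = 28.98 ft³/s vs Q_B = 32.1 ft³/s, so channel B carries more.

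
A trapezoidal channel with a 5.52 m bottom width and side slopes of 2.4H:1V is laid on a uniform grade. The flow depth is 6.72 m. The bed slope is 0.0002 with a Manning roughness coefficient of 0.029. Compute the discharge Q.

With bottom width b = 5.52 m and side slope z = 2.4: A = (b + zy)y = (5.52 + 2.4×6.72)×6.72 = 145.5 m²; P = b + 2y√(1+z²) = 5.52 + 2×6.72×2.6 = 40.46 m.
Hydraulic radius R = A/P = 145.5/40.46 = 3.595 m.
Manning's equation: Q = (1/n) A R^(2/3) S^(1/2) = (1/0.029) × 145.5 × 3.595^(2/3) × 0.0002^(1/2) = 166 m³/s.

Q = 166 m³/s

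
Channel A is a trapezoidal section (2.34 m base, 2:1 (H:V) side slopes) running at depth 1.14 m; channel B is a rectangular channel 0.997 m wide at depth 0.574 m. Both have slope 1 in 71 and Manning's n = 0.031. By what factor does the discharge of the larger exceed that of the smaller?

17.6

Channel A: With bottom width b = 2.34 m and side slope z = 2: A = (b + zy)y = (2.34 + 2×1.14)×1.14 = 5.267 m²; P = b + 2y√(1+z²) = 2.34 + 2×1.14×2.236 = 7.438 m. Hydraulic radius R = A/P = 5.267/7.438 = 0.7081 m. Q_A = (1/0.031)·5.267·0.7081^(2/3)·√0.01408 = 16.02 m³/s.
Channel B: Flow area A = b·y = 0.997 × 0.574 = 0.5723 m². Wetted perimeter P = b + 2y = 0.997 + 2×0.574 = 2.145 m. Hydraulic radius R = A/P = 0.5723/2.145 = 0.2668 m. Q_B = (1/0.031)·0.5723·0.2668^(2/3)·√0.01408 = 0.908 m³/s.
The larger discharge is 16.02 m³/s and the smaller is 0.908 m³/s; the ratio is 17.6.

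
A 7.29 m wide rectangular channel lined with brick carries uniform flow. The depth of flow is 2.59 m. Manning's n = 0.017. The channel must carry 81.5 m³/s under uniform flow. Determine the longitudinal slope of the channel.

S = 0.0031

Flow area A = b·y = 7.29 × 2.59 = 18.88 m². Wetted perimeter P = b + 2y = 7.29 + 2×2.59 = 12.47 m.
Hydraulic radius R = A/P = 18.88/12.47 = 1.514 m.
From Manning's equation, S = [nQ / (1 A R^(2/3))]² = [0.017 × 81.5 / (1 × 18.88 × 1.514^(2/3))]² = 0.0031.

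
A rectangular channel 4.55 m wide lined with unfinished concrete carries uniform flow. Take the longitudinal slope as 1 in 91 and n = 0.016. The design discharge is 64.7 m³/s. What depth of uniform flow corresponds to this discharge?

Manning's equation rearranged: A R^(2/3) = nQ / (1·√S) = 0.016 × 64.7 / (√0.01099) = 9.875.
At y = 2.59 m: A R^(2/3) = 13.39 — too large.
At y = 1.55 m: A R^(2/3) = 6.68 — too small.
At y = 2.06 m: A R^(2/3) = 9.873 — close enough.

y_n = 2.06 m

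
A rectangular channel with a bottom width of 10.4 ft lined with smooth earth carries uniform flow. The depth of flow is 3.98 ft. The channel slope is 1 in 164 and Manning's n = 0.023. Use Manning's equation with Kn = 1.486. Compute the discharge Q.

Q = 359 ft³/s

Flow area A = b·y = 10.4 × 3.98 = 41.39 ft². Wetted perimeter P = b + 2y = 10.4 + 2×3.98 = 18.36 ft.
Hydraulic radius R = A/P = 41.39/18.36 = 2.254 ft.
Manning's equation: Q = (1.486/n) A R^(2/3) S^(1/2) = (1.486/0.023) × 41.39 × 2.254^(2/3) × 0.006098^(1/2) = 359 ft³/s.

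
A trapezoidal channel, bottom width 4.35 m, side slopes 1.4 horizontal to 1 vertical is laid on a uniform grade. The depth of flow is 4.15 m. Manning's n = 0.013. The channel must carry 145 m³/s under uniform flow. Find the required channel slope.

S = 0.000673

With bottom width b = 4.35 m and side slope z = 1.4: A = (b + zy)y = (4.35 + 1.4×4.15)×4.15 = 42.16 m²; P = b + 2y√(1+z²) = 4.35 + 2×4.15×1.72 = 18.63 m.
Hydraulic radius R = A/P = 42.16/18.63 = 2.263 m.
From Manning's equation, S = [nQ / (1 A R^(2/3))]² = [0.013 × 145 / (1 × 42.16 × 2.263^(2/3))]² = 0.000673.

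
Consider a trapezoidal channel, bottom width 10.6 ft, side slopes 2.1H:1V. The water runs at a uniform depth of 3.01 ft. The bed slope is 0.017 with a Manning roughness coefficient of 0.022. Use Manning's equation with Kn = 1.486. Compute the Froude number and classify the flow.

With bottom width b = 10.6 ft and side slope z = 2.1: A = (b + zy)y = (10.6 + 2.1×3.01)×3.01 = 50.93 ft²; P = b + 2y√(1+z²) = 10.6 + 2×3.01×2.326 = 24.6 ft.
Hydraulic radius R = A/P = 50.93/24.6 = 2.07 ft.
V = (1.486/n) R^(2/3) √S = (1.486/0.022) × 2.07^(2/3) × √0.017 = 14.31 ft/s. Hydraulic depth D_h = A/T = 50.93/23.24 = 2.191 ft.
Froude number Fr = V/√(g·D_h) = 14.31/√(32.2×2.191) = 1.7, which is greater than 1, so the flow is supercritical.

supercritical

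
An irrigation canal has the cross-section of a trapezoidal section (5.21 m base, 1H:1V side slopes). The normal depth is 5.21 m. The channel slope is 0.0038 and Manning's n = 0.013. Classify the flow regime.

supercritical

With bottom width b = 5.21 m and side slope z = 1: A = (b + zy)y = (5.21 + 1×5.21)×5.21 = 54.29 m²; P = b + 2y√(1+z²) = 5.21 + 2×5.21×1.414 = 19.95 m.
Hydraulic radius R = A/P = 54.29/19.95 = 2.722 m.
V = (1/n) R^(2/3) √S = (1/0.013) × 2.722^(2/3) × √0.0038 = 9.244 m/s. Hydraulic depth D_h = A/T = 54.29/15.63 = 3.473 m.
Froude number Fr = V/√(g·D_h) = 9.244/√(9.81×3.473) = 1.58, which is greater than 1, so the flow is supercritical.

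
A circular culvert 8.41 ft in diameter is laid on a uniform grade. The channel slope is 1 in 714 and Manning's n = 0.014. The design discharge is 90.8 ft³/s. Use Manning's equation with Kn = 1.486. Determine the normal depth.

y_n = 2.87 ft

Manning's equation rearranged: A R^(2/3) = nQ / (1.486·√S) = 0.014 × 90.8 / (1.486 × √0.001401) = 22.86.
Trying y = 3.13 ft: A R^(2/3) = 26.9 — too large.
Trying y = 2.87 ft: A R^(2/3) = 22.85 — ≈ 22.86.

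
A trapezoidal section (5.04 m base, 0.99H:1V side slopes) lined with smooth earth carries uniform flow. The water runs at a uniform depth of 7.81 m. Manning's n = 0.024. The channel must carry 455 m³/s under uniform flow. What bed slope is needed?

S = 0.0021

With bottom width b = 5.04 m and side slope z = 0.99: A = (b + zy)y = (5.04 + 0.99×7.81)×7.81 = 99.75 m²; P = b + 2y√(1+z²) = 5.04 + 2×7.81×1.407 = 27.02 m.
Hydraulic radius R = A/P = 99.75/27.02 = 3.692 m.
From Manning's equation, S = [nQ / (1 A R^(2/3))]² = [0.024 × 455 / (1 × 99.75 × 3.692^(2/3))]² = 0.0021.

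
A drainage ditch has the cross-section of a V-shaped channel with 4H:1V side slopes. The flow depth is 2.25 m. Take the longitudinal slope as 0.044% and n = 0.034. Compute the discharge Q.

For a triangular section with side slope z = 4: A = zy² = 4×2.25² = 20.25 m²; P = 2y√(1+z²) = 2×2.25×4.123 = 18.55 m.
Hydraulic radius R = A/P = 20.25/18.55 = 1.091 m.
Manning's equation: Q = (1/n) A R^(2/3) S^(1/2) = (1/0.034) × 20.25 × 1.091^(2/3) × 0.00044^(1/2) = 13.2 m³/s.

Q = 13.2 m³/s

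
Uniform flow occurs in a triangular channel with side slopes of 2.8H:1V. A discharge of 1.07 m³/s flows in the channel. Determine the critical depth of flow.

At critical depth, Q² T / (g A³) = 1, i.e. A³/T = Q²/g = 1.07²/9.81 = 0.1167.
At y = 0.42 m: A³/T = 0.05123 — low.
At y = 0.606 m: A³/T = 0.3204 — high.
At y = 0.495 m: A³/T = 0.1165 — ≈ 0.1167.

y_c = 0.495 m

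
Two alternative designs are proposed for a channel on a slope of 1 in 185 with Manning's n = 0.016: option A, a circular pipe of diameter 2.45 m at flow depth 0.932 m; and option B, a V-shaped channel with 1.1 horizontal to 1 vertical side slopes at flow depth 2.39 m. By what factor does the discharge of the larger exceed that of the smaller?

Channel A: For a circular section of diameter D = 2.45 m at depth y = 0.932 m, the central angle is θ = 2 arccos(1 − 2y/D) = 2.659 rad. Then A = (D²/8)(θ − sin θ) = 1.646 m² and P = Dθ/2 = 3.257 m. Hydraulic radius R = A/P = 1.646/3.257 = 0.5055 m. Q_A = (1/0.016)·1.646·0.5055^(2/3)·√0.005405 = 4.8 m³/s.
Channel B: For a triangular section with side slope z = 1.1: A = zy² = 1.1×2.39² = 6.283 m²; P = 2y√(1+z²) = 2×2.39×1.487 = 7.106 m. Hydraulic radius R = A/P = 6.283/7.106 = 0.8842 m. Q_B = (1/0.016)·6.283·0.8842^(2/3)·√0.005405 = 26.6 m³/s.
The larger discharge is 26.6 m³/s and the smaller is 4.8 m³/s; the ratio is 5.54.

5.54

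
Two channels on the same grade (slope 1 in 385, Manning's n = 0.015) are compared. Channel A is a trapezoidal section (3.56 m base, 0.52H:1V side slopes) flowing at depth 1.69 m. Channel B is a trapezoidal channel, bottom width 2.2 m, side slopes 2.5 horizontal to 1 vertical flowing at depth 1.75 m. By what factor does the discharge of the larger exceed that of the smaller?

1.51

Channel A: With bottom width b = 3.56 m and side slope z = 0.52: A = (b + zy)y = (3.56 + 0.52×1.69)×1.69 = 7.502 m²; P = b + 2y√(1+z²) = 3.56 + 2×1.69×1.127 = 7.37 m. Hydraulic radius R = A/P = 7.502/7.37 = 1.018 m. Q_A = (1/0.015)·7.502·1.018^(2/3)·√0.002597 = 25.79 m³/s.
Channel B: With bottom width b = 2.2 m and side slope z = 2.5: A = (b + zy)y = (2.2 + 2.5×1.75)×1.75 = 11.51 m²; P = b + 2y√(1+z²) = 2.2 + 2×1.75×2.693 = 11.62 m. Hydraulic radius R = A/P = 11.51/11.62 = 0.9899 m. Q_B = (1/0.015)·11.51·0.9899^(2/3)·√0.002597 = 38.83 m³/s.
The larger discharge is 38.83 m³/s and the smaller is 25.79 m³/s; the ratio is 1.51.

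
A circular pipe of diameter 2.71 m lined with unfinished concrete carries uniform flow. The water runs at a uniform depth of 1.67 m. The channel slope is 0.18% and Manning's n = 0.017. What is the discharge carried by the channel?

For a circular section of diameter D = 2.71 m at depth y = 1.67 m, the central angle is θ = 2 arccos(1 − 2y/D) = 3.611 rad. Then A = (D²/8)(θ − sin θ) = 3.73 m² and P = Dθ/2 = 4.893 m.
Hydraulic radius R = A/P = 3.73/4.893 = 0.7623 m.
Manning's equation: Q = (1/n) A R^(2/3) S^(1/2) = (1/0.017) × 3.73 × 0.7623^(2/3) × 0.0018^(1/2) = 7.77 m³/s.

Q = 7.77 m³/s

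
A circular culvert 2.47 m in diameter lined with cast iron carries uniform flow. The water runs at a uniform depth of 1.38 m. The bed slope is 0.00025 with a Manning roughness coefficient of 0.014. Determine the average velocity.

V = 0.856 m/s

For a circular section of diameter D = 2.47 m at depth y = 1.38 m, the central angle is θ = 2 arccos(1 − 2y/D) = 3.377 rad. Then A = (D²/8)(θ − sin θ) = 2.753 m² and P = Dθ/2 = 4.171 m.
Hydraulic radius R = A/P = 2.753/4.171 = 0.6601 m.
From Manning's equation, V = (1/n) R^(2/3) S^(1/2) = (1/0.014) × 0.6601^(2/3) × 0.00025^(1/2) = 0.856 m/s.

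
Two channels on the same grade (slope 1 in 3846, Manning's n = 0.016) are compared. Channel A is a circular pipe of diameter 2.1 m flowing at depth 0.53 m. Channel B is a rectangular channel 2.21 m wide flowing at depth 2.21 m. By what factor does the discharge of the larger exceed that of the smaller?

12.7

Channel A: For a circular section of diameter D = 2.1 m at depth y = 0.53 m, the central angle is θ = 2 arccos(1 − 2y/D) = 2.105 rad. Then A = (D²/8)(θ − sin θ) = 0.6862 m² and P = Dθ/2 = 2.211 m. Hydraulic radius R = A/P = 0.6862/2.211 = 0.3104 m. Q_A = (1/0.016)·0.6862·0.3104^(2/3)·√0.00026 = 0.3171 m³/s.
Channel B: Flow area A = b·y = 2.21 × 2.21 = 4.884 m². Wetted perimeter P = b + 2y = 2.21 + 2×2.21 = 6.63 m. Hydraulic radius R = A/P = 4.884/6.63 = 0.7367 m. Q_B = (1/0.016)·4.884·0.7367^(2/3)·√0.00026 = 4.015 m³/s.
The larger discharge is 4.015 m³/s and the smaller is 0.3171 m³/s; the ratio is 12.7.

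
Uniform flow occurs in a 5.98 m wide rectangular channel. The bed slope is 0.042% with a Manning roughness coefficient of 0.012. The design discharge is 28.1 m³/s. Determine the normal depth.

Manning's equation rearranged: A R^(2/3) = nQ / (1·√S) = 0.012 × 28.1 / (√0.00042) = 16.45.
Trying y = 1.99 m: A R^(2/3) = 13.4 — low.
Trying y = 2.31 m: A R^(2/3) = 16.48 — matches.

y_n = 2.31 m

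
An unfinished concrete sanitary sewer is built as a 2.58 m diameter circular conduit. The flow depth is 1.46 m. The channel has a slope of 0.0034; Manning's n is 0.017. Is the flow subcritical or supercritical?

For a circular section of diameter D = 2.58 m at depth y = 1.46 m, the central angle is θ = 2 arccos(1 − 2y/D) = 3.406 rad. Then A = (D²/8)(θ − sin θ) = 3.051 m² and P = Dθ/2 = 4.394 m.
Hydraulic radius R = A/P = 3.051/4.394 = 0.6945 m.
V = (1/n) R^(2/3) √S = (1/0.017) × 0.6945^(2/3) × √0.0034 = 2.69 m/s. Hydraulic depth D_h = A/T = 3.051/2.557 = 1.193 m.
Froude number Fr = V/√(g·D_h) = 2.69/√(9.81×1.193) = 0.786, which is less than 1, so the flow is subcritical.

subcritical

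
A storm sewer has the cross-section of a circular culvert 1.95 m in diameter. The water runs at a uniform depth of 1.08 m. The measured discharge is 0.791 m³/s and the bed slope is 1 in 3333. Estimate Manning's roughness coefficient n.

For a circular section of diameter D = 1.95 m at depth y = 1.08 m, the central angle is θ = 2 arccos(1 − 2y/D) = 3.357 rad. Then A = (D²/8)(θ − sin θ) = 1.698 m² and P = Dθ/2 = 3.273 m.
Hydraulic radius R = A/P = 1.698/3.273 = 0.5186 m.
Rearranging Manning's equation: n = (1/Q) A R^(2/3) S^(1/2) = (1/0.791) × 1.698 × 0.5186^(2/3) × √0.0003 = 0.024.

n = 0.024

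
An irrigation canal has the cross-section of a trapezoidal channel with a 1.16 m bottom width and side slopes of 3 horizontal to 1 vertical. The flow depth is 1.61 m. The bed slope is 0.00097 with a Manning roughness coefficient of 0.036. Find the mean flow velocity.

V = 0.776 m/s

With bottom width b = 1.16 m and side slope z = 3: A = (b + zy)y = (1.16 + 3×1.61)×1.61 = 9.644 m²; P = b + 2y√(1+z²) = 1.16 + 2×1.61×3.162 = 11.34 m.
Hydraulic radius R = A/P = 9.644/11.34 = 0.8502 m.
From Manning's equation, V = (1/n) R^(2/3) S^(1/2) = (1/0.036) × 0.8502^(2/3) × 0.00097^(1/2) = 0.776 m/s.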